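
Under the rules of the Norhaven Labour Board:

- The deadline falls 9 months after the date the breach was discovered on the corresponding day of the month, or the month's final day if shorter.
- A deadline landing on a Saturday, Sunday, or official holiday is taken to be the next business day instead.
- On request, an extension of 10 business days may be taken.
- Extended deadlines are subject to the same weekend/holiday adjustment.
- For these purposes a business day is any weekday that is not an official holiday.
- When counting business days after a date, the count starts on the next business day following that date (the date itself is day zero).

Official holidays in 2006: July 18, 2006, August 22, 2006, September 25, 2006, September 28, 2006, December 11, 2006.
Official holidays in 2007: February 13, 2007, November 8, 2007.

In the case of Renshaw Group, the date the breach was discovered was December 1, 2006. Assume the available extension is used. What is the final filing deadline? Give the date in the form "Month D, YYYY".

9 months after December 1, 2006, on the same day of the month, is September 1, 2007.
September 1, 2007 is a Saturday, so it moves to the next business day, September 3, 2007 (Monday).
Counting 10 further business days from September 3, 2007 reaches September 17, 2007.
September 17, 2007 (Monday) is already a business day.
The final due date is September 17, 2007.

September 17, 2007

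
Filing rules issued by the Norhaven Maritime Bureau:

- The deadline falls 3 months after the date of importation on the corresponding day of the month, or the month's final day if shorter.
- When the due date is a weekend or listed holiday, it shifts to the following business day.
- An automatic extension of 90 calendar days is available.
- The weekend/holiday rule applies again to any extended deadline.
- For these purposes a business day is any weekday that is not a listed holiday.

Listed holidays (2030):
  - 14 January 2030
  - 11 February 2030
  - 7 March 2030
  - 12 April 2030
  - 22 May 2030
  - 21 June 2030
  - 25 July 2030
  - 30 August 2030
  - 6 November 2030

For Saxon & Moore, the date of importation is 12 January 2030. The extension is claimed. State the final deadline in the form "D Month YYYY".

15 July 2030

3 months from 12 January 2030 is 12 April 2030.
12 April 2030 falls on a listed holiday. Rolling to the next business day gives 15 April 2030, a Monday.
Add the 90 calendar-day extension to 15 April 2030: 14 July 2030.
14 July 2030 falls on a Sunday. Rolling to the next business day gives 15 July 2030, a Monday.
Final deadline: 15 July 2030.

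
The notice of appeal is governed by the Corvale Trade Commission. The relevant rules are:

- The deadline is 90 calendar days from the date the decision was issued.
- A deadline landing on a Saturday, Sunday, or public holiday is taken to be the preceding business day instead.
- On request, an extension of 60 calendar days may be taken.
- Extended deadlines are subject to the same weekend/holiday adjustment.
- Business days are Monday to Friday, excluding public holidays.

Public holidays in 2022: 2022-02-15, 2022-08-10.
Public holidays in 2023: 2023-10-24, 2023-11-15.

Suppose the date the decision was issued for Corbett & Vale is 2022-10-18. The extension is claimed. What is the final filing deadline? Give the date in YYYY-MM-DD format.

2023-03-17

90 calendar days after 2022-10-18 is 2023-01-16.
2023-01-16 (Monday) is already a business day.
The 60-calendar-day extension moves the deadline from 2023-01-16 to 2023-03-17.
Since 2023-03-17 is a Friday and not a holiday, the date is unchanged.
The final due date is 2023-03-17.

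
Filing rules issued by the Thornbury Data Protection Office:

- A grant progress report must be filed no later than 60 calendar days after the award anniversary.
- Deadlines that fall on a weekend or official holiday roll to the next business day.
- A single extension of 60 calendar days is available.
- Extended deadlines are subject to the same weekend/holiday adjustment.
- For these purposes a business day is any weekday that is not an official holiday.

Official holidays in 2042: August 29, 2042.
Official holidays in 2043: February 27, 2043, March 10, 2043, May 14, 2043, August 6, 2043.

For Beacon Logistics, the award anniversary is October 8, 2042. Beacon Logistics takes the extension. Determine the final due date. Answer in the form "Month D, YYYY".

Adding 60 calendar days to October 8, 2042 gives December 7, 2042.
December 7, 2042 is a Sunday, so it moves to the next business day, December 8, 2042 (Monday).
With the 60-day extension, December 8, 2042 becomes February 6, 2043.
February 6, 2043 (Friday) is already a business day.
Final deadline: February 6, 2043.

February 6, 2043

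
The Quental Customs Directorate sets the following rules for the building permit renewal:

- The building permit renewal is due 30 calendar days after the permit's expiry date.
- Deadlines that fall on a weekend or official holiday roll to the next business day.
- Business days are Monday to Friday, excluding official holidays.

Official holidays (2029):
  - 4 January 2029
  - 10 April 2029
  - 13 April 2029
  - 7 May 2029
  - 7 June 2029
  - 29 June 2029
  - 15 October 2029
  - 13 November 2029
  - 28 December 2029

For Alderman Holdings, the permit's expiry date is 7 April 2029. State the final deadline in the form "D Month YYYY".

30 calendar days after 7 April 2029 is 7 May 2029.
7 May 2029 is a listed holiday, so it moves to the next business day, 8 May 2029 (Tuesday).
The final due date is 8 May 2029.

8 May 2029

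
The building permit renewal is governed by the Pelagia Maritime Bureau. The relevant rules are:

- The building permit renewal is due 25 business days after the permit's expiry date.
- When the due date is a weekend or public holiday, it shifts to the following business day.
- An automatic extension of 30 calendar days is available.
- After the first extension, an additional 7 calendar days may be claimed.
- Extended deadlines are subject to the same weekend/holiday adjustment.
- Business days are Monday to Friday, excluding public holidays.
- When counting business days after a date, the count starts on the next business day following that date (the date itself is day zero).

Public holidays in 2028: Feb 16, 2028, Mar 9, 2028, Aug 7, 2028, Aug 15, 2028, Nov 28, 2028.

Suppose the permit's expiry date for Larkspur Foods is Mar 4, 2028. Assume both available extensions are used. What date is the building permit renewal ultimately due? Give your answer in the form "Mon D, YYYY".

May 17, 2028

Starting the day after Mar 4, 2028 and counting 25 business days lands on Apr 10, 2028.
Apr 10, 2028 falls on a Monday, which is a business day, so no adjustment is needed.
Applying the 30-calendar-day extension: Apr 10, 2028 + 30 days = May 10, 2028.
May 10, 2028 falls on a Wednesday, which is a business day, so no adjustment is needed.
Add the 7 calendar-day extension to May 10, 2028: May 17, 2028.
May 17, 2028 (Wednesday) is already a business day.
Deadline: May 17, 2028.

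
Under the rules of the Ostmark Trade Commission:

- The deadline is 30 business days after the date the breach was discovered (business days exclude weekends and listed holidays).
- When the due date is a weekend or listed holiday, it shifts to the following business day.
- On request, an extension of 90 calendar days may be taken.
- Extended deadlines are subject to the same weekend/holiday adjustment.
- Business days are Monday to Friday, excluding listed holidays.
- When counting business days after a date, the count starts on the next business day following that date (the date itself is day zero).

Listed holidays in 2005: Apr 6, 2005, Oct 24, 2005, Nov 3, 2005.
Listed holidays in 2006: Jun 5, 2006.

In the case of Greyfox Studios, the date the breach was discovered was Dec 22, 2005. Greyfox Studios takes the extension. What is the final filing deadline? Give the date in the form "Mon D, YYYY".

Starting the day after Dec 22, 2005 and counting 30 business days lands on Feb 2, 2006.
Since Feb 2, 2006 is a Thursday and not a holiday, the date is unchanged.
With the 90-day extension, Feb 2, 2006 becomes May 3, 2006.
May 3, 2006 is a Wednesday and not a listed holiday, so it stands.
Final deadline: May 3, 2006.

May 3, 2006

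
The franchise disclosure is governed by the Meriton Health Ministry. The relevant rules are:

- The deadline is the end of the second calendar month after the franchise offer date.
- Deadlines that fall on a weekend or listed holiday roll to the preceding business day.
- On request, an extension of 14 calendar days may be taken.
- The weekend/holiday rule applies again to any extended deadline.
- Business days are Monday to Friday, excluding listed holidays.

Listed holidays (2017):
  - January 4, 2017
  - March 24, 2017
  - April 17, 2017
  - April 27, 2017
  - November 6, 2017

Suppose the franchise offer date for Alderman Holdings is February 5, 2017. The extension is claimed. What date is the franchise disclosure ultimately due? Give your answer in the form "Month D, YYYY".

2 months after February 5, 2017 falls in April 2017; the last day of that month is April 30, 2017.
April 30, 2017 is a Sunday; the preceding business day is April 28, 2017 (Friday).
Add the 14 calendar-day extension to April 28, 2017: May 12, 2017.
May 12, 2017 (Friday) is already a business day.
Deadline: May 12, 2017.

May 12, 2017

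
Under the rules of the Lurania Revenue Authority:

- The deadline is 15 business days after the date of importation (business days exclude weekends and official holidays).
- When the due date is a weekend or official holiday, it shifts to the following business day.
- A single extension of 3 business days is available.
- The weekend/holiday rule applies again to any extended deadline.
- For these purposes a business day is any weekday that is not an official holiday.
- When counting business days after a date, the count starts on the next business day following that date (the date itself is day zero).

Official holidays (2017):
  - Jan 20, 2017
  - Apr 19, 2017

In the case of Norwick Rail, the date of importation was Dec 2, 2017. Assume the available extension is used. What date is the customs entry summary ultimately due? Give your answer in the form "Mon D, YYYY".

Counting 15 business days after Dec 2, 2017 (skipping weekends and listed holidays) reaches Dec 22, 2017.
Dec 22, 2017 (Friday) is already a business day.
The 3-business-day extension runs from Dec 22, 2017 to Dec 27, 2017.
Since Dec 27, 2017 is a Wednesday and not a holiday, the date is unchanged.
Final deadline: Dec 27, 2017.

Dec 27, 2017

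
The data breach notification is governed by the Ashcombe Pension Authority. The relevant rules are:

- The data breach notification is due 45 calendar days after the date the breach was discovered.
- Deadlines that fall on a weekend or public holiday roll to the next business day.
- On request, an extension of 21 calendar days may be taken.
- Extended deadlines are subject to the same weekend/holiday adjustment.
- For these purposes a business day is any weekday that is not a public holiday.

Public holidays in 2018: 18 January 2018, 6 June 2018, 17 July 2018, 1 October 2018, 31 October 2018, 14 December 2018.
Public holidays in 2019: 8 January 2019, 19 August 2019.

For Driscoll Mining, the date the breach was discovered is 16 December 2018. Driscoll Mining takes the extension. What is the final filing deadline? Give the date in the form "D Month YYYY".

45 calendar days after 16 December 2018 is 30 January 2019.
30 January 2019 is a Wednesday and not a listed holiday, so it stands.
Add the 21 calendar-day extension to 30 January 2019: 20 February 2019.
20 February 2019 (Wednesday) is already a business day.
Final deadline: 20 February 2019.

20 February 2019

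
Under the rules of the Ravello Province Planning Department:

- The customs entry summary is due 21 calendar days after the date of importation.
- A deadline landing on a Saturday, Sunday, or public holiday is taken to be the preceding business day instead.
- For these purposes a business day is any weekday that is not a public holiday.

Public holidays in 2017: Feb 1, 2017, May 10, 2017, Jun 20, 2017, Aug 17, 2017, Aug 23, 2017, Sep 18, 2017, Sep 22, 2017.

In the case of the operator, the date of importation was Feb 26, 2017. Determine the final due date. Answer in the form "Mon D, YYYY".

Mar 17, 2017

From Feb 26, 2017, 21 calendar days later is Mar 19, 2017.
Mar 19, 2017 falls on a Sunday. Rolling to the preceding business day gives Mar 17, 2017, a Friday.
Final deadline: Mar 17, 2017.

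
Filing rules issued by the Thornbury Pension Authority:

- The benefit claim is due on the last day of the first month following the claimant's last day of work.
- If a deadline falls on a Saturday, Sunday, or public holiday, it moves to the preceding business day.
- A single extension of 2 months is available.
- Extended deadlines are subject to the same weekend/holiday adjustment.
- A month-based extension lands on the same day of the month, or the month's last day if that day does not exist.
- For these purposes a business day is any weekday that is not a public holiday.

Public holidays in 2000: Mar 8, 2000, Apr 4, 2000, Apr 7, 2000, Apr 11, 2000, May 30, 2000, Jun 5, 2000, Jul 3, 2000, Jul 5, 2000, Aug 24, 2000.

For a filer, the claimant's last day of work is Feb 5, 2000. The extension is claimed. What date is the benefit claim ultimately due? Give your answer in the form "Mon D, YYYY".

1 month after Feb 5, 2000 falls in March 2000; the last day of that month is Mar 31, 2000.
Mar 31, 2000 is a Friday and not a listed holiday, so it stands.
Add 2 months to Mar 31, 2000: May 31, 2000.
May 31, 2000 (Wednesday) is already a business day.
Deadline: May 31, 2000.

May 31, 2000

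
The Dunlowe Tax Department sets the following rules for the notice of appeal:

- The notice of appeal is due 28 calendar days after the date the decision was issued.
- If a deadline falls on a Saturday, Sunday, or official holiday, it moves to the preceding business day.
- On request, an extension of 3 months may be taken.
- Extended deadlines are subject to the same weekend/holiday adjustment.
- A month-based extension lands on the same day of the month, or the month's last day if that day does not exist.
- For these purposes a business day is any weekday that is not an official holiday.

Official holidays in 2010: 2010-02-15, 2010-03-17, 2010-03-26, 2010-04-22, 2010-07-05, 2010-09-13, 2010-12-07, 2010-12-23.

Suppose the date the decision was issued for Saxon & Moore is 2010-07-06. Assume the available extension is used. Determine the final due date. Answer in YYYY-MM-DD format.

28 calendar days after 2010-07-06 is 2010-08-03.
2010-08-03 falls on a Tuesday, which is a business day, so no adjustment is needed.
Add 3 months to 2010-08-03: 2010-11-03.
2010-11-03 falls on a Wednesday, which is a business day, so no adjustment is needed.
So the filing is due 2010-11-03.

2010-11-03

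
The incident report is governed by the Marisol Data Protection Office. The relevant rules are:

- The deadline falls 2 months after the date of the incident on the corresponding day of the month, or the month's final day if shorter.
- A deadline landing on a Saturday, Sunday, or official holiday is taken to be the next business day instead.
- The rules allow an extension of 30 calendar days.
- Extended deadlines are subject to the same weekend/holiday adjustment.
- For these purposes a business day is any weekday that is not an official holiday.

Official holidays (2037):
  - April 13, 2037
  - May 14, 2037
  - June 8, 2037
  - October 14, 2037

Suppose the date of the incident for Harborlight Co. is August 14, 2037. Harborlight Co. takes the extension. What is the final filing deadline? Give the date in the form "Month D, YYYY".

2 months from August 14, 2037 is October 14, 2037.
October 14, 2037 is a listed holiday, so it moves to the next business day, October 15, 2037 (Thursday).
Applying the 30-calendar-day extension: October 15, 2037 + 30 days = November 14, 2037.
Because November 14, 2037 is a Saturday, the deadline becomes November 16, 2037 (Monday).
So the filing is due November 16, 2037.

November 16, 2037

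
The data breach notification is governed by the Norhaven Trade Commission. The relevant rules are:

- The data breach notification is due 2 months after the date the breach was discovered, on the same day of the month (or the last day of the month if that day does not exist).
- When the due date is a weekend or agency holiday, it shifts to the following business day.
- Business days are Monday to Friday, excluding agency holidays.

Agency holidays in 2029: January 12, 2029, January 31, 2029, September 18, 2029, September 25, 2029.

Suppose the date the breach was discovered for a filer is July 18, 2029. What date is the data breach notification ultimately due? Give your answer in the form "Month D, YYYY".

September 19, 2029

2 months from July 18, 2029 is September 18, 2029.
September 18, 2029 is a listed holiday, so it moves to the next business day, September 19, 2029 (Wednesday).
Final deadline: September 19, 2029.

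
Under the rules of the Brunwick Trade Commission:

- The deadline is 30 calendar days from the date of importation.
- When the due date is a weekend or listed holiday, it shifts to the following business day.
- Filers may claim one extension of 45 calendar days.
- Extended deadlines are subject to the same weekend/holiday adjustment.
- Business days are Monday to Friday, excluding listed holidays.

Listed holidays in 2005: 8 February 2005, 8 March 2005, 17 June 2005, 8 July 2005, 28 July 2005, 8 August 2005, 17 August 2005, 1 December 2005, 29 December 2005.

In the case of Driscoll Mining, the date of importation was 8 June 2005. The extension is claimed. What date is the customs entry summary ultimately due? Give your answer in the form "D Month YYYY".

Trigger date 8 June 2005 + 30 calendar days = 8 July 2005.
8 July 2005 is a listed holiday, so it moves to the next business day, 11 July 2005 (Monday).
With the 45-day extension, 11 July 2005 becomes 25 August 2005.
25 August 2005 is a Thursday and not a listed holiday, so it stands.
Deadline: 25 August 2005.

25 August 2005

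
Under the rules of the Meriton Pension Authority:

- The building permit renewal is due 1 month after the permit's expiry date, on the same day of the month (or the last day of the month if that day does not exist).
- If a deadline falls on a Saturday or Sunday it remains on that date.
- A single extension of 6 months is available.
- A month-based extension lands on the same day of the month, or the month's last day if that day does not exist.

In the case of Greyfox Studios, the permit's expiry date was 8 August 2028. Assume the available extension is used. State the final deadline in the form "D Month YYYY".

Moving 1 month forward from 8 August 2028 on the corresponding day gives 8 September 2028.
8 September 2028 is a Friday; no weekend or holiday adjustment applies.
The 6 months extension carries 8 September 2028 to 8 March 2029.
8 March 2029 falls on a Thursday. The rules make no weekend/holiday allowance, so it remains 8 March 2029.
So the filing is due 8 March 2029.

8 March 2029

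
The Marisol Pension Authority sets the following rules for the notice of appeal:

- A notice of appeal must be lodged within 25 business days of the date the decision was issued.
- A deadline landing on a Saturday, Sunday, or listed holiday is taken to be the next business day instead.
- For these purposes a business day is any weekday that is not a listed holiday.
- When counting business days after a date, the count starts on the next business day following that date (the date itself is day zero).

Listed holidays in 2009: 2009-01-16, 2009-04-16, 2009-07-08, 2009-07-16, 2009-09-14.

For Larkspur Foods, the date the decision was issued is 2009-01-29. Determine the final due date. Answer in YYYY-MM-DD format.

2009-03-05

Counting 25 business days after 2009-01-29 (skipping weekends and listed holidays) reaches 2009-03-05.
Since 2009-03-05 is a Thursday and not a holiday, the date is unchanged.
Deadline: 2009-03-05.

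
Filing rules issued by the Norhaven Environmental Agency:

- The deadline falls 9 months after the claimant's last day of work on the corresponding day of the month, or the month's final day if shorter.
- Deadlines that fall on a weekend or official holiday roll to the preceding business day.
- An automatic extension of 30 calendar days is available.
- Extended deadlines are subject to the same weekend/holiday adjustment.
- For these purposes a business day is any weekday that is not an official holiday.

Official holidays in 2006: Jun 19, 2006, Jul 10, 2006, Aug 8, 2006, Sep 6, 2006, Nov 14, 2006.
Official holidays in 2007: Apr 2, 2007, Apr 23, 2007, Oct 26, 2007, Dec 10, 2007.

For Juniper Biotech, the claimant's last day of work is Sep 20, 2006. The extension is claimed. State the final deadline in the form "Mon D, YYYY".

Jul 20, 2007

Moving 9 months forward from Sep 20, 2006 on the corresponding day gives Jun 20, 2007.
Jun 20, 2007 (Wednesday) is already a business day.
With the 30-day extension, Jun 20, 2007 becomes Jul 20, 2007.
Jul 20, 2007 is a Friday and not a listed holiday, so it stands.
Final deadline: Jul 20, 2007.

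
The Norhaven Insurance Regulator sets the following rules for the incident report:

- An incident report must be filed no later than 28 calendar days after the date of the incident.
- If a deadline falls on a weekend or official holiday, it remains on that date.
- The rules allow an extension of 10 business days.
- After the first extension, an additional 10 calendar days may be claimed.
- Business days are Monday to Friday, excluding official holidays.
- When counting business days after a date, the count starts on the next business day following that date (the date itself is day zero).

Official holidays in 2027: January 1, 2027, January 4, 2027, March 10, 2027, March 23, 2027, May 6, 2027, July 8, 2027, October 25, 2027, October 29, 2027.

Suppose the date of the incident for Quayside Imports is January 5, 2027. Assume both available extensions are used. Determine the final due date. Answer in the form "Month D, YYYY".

From January 5, 2027, 28 calendar days later is February 2, 2027.
No adjustment is made for weekends or holidays, so February 2, 2027 stands.
The 10-business-day extension runs from February 2, 2027 to February 16, 2027.
No adjustment is made for weekends or holidays, so February 16, 2027 stands.
The 10-calendar-day extension moves the deadline from February 16, 2027 to February 26, 2027.
No adjustment is made for weekends or holidays, so February 26, 2027 stands.
Deadline: February 26, 2027.

February 26, 2027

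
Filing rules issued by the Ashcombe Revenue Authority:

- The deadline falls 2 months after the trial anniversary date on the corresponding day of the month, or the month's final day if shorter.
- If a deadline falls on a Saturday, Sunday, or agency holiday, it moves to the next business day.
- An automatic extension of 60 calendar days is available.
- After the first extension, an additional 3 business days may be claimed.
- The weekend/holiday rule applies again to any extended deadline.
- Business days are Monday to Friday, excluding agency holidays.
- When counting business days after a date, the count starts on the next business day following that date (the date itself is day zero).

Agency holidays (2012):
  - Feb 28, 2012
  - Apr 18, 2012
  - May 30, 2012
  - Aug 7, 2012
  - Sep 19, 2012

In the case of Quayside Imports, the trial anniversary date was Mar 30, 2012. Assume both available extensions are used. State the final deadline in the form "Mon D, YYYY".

Aug 2, 2012

Moving 2 months forward from Mar 30, 2012 on the corresponding day gives May 30, 2012.
May 30, 2012 falls on a listed holiday. Rolling to the next business day gives May 31, 2012, a Thursday.
With the 60-day extension, May 31, 2012 becomes Jul 30, 2012.
Jul 30, 2012 is a Monday and not a listed holiday, so it stands.
Counting 3 further business days from Jul 30, 2012 reaches Aug 2, 2012.
Aug 2, 2012 (Thursday) is already a business day.
Final deadline: Aug 2, 2012.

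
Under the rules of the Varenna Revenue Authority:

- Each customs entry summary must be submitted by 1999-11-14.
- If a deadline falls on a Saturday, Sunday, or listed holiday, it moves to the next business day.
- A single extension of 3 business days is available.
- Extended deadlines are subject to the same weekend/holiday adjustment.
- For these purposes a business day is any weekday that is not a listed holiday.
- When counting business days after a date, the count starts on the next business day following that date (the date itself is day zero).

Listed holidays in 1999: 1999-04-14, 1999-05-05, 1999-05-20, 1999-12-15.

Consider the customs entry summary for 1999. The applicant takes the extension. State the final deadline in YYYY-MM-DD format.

1999-11-18

Start from the fixed due date, 1999-11-14.
Because 1999-11-14 is a Sunday, the deadline becomes 1999-11-15 (Monday).
Counting 3 further business days from 1999-11-15 reaches 1999-11-18.
1999-11-18 falls on a Thursday, which is a business day, so no adjustment is needed.
Deadline: 1999-11-18.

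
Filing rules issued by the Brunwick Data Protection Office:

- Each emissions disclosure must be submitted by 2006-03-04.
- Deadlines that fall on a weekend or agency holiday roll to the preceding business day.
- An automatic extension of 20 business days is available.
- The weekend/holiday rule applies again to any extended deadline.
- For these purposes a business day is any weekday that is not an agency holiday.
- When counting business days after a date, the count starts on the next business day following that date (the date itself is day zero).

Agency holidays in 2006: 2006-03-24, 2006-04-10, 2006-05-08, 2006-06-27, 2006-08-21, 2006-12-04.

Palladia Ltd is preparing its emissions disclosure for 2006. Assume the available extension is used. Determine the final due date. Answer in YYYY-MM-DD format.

2006-04-03

The stated deadline is 2006-03-04.
Because 2006-03-04 is a Saturday, the deadline becomes 2006-03-03 (Friday).
The 20-business-day extension runs from 2006-03-03 to 2006-04-03.
Since 2006-04-03 is a Monday and not a holiday, the date is unchanged.
Deadline: 2006-04-03.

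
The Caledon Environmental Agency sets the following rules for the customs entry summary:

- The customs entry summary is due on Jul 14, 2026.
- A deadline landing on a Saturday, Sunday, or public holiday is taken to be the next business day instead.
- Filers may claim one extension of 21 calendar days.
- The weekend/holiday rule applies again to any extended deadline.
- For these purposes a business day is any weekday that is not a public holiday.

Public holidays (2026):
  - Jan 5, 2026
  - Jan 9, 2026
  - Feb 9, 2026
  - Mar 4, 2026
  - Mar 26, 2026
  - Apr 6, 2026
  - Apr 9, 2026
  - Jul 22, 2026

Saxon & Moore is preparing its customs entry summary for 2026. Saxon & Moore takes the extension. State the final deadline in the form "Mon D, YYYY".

The statutory due date is Jul 14, 2026.
Since Jul 14, 2026 is a Tuesday and not a holiday, the date is unchanged.
The 21-calendar-day extension moves the deadline from Jul 14, 2026 to Aug 4, 2026.
Aug 4, 2026 falls on a Tuesday, which is a business day, so no adjustment is needed.
Final deadline: Aug 4, 2026.

Aug 4, 2026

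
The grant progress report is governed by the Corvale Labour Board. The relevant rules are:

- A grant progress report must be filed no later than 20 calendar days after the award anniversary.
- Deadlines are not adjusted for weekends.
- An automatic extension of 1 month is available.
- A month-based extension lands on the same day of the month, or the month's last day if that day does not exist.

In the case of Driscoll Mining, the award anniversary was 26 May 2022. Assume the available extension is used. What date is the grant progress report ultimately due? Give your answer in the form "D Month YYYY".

15 July 2022

Adding 20 calendar days to 26 May 2022 gives 15 June 2022.
No adjustment is made for weekends or holidays, so 15 June 2022 stands.
Applying the 1 month extension: 1 month after 15 June 2022 is 15 July 2022.
15 July 2022 falls on a Friday. The rules make no weekend/holiday allowance, so it remains 15 July 2022.
Final deadline: 15 July 2022.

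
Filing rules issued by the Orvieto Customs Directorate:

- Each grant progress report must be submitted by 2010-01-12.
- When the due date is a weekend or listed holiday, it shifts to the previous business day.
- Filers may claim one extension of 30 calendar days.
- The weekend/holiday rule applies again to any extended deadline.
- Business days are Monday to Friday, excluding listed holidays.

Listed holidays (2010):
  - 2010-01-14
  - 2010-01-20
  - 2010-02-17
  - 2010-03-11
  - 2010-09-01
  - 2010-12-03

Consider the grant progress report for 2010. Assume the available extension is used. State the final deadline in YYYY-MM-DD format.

The statutory due date is 2010-01-12.
Since 2010-01-12 is a Tuesday and not a holiday, the date is unchanged.
Add the 30 calendar-day extension to 2010-01-12: 2010-02-11.
2010-02-11 is a Thursday and not a listed holiday, so it stands.
Deadline: 2010-02-11.

2010-02-11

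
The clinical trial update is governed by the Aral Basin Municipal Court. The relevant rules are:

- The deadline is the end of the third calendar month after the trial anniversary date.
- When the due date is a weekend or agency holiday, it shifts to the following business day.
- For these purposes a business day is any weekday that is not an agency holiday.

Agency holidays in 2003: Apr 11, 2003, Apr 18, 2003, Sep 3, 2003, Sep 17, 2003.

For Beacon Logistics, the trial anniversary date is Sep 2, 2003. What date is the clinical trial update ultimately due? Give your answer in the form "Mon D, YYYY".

3 months after Sep 2, 2003 falls in December 2003; the last day of that month is Dec 31, 2003.
Dec 31, 2003 is a Wednesday and not a listed holiday, so it stands.
Final deadline: Dec 31, 2003.

Dec 31, 2003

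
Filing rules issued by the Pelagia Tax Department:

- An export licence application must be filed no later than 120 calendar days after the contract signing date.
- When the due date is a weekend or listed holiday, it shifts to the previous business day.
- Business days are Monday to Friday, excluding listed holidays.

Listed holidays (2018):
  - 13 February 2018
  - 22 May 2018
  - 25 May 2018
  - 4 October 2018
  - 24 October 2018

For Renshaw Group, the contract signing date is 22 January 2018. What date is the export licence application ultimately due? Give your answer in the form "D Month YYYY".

From 22 January 2018, 120 calendar days later is 22 May 2018.
22 May 2018 is a listed holiday; the preceding business day is 21 May 2018 (Monday).
So the filing is due 21 May 2018.

21 May 2018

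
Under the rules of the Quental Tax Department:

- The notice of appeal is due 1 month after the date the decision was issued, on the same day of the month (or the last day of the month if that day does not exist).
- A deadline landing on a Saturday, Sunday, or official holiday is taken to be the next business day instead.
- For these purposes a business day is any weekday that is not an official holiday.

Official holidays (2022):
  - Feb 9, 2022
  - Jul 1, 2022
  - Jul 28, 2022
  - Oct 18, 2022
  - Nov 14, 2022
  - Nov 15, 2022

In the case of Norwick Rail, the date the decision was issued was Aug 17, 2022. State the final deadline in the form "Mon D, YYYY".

Sep 19, 2022

Moving 1 month forward from Aug 17, 2022 on the corresponding day gives Sep 17, 2022.
Sep 17, 2022 is a Saturday, so it moves to the next business day, Sep 19, 2022 (Monday).
Deadline: Sep 19, 2022.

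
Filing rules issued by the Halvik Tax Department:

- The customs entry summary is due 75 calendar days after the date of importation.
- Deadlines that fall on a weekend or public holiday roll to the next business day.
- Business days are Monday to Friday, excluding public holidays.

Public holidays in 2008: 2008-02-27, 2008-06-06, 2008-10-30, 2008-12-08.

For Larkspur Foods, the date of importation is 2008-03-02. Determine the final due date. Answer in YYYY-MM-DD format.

2008-05-16

75 calendar days after 2008-03-02 is 2008-05-16.
2008-05-16 falls on a Friday, which is a business day, so no adjustment is needed.
Final deadline: 2008-05-16.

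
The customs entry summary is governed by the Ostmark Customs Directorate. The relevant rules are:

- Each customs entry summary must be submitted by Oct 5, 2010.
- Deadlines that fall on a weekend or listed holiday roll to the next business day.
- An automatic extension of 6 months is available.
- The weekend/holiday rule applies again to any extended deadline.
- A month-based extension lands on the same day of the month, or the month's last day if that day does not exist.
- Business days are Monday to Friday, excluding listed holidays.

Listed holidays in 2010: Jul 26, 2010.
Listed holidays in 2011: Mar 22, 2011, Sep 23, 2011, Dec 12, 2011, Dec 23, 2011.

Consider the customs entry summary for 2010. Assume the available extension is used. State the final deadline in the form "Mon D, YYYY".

The stated deadline is Oct 5, 2010.
Oct 5, 2010 falls on a Tuesday, which is a business day, so no adjustment is needed.
The 6 months extension carries Oct 5, 2010 to Apr 5, 2011.
Apr 5, 2011 (Tuesday) is already a business day.
Final deadline: Apr 5, 2011.

Apr 5, 2011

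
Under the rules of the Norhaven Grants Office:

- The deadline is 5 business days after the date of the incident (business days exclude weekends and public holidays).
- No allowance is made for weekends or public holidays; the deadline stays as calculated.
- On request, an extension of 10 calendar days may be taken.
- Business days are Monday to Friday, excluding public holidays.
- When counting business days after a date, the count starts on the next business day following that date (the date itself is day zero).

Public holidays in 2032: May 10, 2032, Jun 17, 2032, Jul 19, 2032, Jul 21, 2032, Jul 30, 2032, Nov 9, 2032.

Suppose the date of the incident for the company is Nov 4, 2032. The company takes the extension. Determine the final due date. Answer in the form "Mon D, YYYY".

Nov 22, 2032

Starting the day after Nov 4, 2032 and counting 5 business days lands on Nov 12, 2032.
No adjustment is made for weekends or holidays, so Nov 12, 2032 stands.
With the 10-day extension, Nov 12, 2032 becomes Nov 22, 2032.
Nov 22, 2032 is a Monday; no weekend or holiday adjustment applies.
So the filing is due Nov 22, 2032.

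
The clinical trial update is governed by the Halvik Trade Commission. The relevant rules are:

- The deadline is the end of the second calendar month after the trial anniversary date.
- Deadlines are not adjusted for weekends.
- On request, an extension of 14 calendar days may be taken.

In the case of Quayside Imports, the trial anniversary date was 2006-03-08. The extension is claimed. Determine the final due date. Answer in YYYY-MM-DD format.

2006-06-14

The second month after 2006-03-08 is May 2006, whose last day is 2006-05-31.
2006-05-31 falls on a Wednesday. The rules make no weekend/holiday allowance, so it remains 2006-05-31.
Add the 14 calendar-day extension to 2006-05-31: 2006-06-14.
2006-06-14 is a Wednesday; no weekend or holiday adjustment applies.
The final due date is 2006-06-14.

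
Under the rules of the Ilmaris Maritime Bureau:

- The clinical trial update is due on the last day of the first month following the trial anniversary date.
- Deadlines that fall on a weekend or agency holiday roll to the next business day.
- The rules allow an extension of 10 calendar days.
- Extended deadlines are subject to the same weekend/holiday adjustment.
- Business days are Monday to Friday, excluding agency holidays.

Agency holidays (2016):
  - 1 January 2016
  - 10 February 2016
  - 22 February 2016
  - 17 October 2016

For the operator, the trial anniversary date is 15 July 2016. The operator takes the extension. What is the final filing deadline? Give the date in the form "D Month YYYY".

The first month after 15 July 2016 is August 2016, whose last day is 31 August 2016.
Since 31 August 2016 is a Wednesday and not a holiday, the date is unchanged.
With the 10-day extension, 31 August 2016 becomes 10 September 2016.
10 September 2016 is a Saturday, so it moves to the next business day, 12 September 2016 (Monday).
Final deadline: 12 September 2016.

12 September 2016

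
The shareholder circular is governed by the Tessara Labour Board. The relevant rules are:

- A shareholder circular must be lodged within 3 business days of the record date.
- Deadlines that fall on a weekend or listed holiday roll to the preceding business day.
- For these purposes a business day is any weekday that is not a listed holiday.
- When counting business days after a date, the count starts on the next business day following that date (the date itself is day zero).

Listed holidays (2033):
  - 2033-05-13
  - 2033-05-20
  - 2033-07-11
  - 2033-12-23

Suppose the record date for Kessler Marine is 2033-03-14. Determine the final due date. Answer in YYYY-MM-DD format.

3 business days after 2033-03-14, excluding weekends and holidays, is 2033-03-17.
2033-03-17 falls on a Thursday, which is a business day, so no adjustment is needed.
Final deadline: 2033-03-17.

2033-03-17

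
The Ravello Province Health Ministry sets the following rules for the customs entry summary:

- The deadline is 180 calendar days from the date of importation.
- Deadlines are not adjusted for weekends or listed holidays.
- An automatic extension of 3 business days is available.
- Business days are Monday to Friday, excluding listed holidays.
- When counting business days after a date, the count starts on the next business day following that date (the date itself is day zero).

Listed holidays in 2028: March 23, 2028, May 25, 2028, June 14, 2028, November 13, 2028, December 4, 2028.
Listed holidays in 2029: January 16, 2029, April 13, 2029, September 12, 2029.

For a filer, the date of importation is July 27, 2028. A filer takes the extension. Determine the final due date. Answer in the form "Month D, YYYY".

January 26, 2029

180 calendar days after July 27, 2028 is January 23, 2029.
January 23, 2029 is a Tuesday; no weekend or holiday adjustment applies.
Counting 3 further business days from January 23, 2029 reaches January 26, 2029.
No adjustment is made for weekends or holidays, so January 26, 2029 stands.
So the filing is due January 26, 2029.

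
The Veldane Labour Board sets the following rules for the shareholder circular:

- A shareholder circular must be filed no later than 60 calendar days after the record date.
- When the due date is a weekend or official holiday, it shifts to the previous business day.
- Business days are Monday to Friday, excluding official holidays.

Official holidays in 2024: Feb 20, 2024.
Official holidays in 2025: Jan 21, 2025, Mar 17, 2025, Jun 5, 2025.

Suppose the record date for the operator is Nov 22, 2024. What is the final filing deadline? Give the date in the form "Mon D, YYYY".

From Nov 22, 2024, 60 calendar days later is Jan 21, 2025.
Jan 21, 2025 falls on a listed holiday. Rolling to the preceding business day gives Jan 20, 2025, a Monday.
Final deadline: Jan 20, 2025.

Jan 20, 2025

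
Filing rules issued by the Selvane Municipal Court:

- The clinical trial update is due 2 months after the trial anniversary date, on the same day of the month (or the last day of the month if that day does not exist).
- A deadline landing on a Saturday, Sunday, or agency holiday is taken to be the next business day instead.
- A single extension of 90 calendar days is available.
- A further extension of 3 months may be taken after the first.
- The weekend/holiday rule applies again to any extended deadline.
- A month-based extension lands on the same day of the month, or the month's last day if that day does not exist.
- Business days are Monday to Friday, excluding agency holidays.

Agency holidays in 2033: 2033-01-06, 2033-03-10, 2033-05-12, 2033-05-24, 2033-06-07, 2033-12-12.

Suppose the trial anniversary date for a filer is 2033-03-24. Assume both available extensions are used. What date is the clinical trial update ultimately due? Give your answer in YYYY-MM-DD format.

2 months after 2033-03-24, on the same day of the month, is 2033-05-24.
2033-05-24 is a listed holiday, so it moves to the next business day, 2033-05-25 (Wednesday).
Add the 90 calendar-day extension to 2033-05-25: 2033-08-23.
Since 2033-08-23 is a Tuesday and not a holiday, the date is unchanged.
The 3 months extension carries 2033-08-23 to 2033-11-23.
Since 2033-11-23 is a Wednesday and not a holiday, the date is unchanged.
So the filing is due 2033-11-23.

2033-11-23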